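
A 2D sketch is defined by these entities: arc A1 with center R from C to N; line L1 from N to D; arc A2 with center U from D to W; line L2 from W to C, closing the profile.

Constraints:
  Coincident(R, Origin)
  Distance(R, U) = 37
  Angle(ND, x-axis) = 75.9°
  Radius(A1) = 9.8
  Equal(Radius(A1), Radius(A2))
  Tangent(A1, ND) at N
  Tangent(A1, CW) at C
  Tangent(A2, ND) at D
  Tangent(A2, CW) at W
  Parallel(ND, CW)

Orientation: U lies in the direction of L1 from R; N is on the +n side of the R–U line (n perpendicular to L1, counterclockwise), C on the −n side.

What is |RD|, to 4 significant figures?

38.28

Tangency of A1 to both parallel lines with radius 9.8 puts N and C at R ± 9.8·n: N = (-9.505, 2.387), C = (9.505, -2.387). Equal radii place D and W the same way about U: D = U + 9.8·n = (-0.4910, 38.27), W = U − 9.8·n = (18.52, 33.50). Then |RD| = |D − R| = 38.28.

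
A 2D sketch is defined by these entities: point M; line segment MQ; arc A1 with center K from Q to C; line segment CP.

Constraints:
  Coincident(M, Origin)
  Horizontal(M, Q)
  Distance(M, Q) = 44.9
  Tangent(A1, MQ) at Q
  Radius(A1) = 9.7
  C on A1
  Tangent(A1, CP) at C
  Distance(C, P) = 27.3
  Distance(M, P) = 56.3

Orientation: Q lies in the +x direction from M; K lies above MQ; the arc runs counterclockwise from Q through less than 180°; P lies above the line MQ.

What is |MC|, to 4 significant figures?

55.37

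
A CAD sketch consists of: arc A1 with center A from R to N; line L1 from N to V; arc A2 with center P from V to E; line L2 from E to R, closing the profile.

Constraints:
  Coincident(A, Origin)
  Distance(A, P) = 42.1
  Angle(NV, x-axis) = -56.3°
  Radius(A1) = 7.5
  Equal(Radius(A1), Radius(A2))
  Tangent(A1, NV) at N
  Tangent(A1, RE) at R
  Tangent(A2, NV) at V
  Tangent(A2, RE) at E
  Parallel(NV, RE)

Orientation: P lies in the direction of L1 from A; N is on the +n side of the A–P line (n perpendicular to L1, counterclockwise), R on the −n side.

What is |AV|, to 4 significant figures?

42.76

The slot axis is L1's direction at -56.3°, so u = (cos -56.3°, sin -56.3°) = (0.5548, -0.8320) and n = (−sin -56.3°, cos -56.3°) = (0.8320, 0.5548). A is at the origin and P lies 42.1 along u from A, so P = 42.1·u = (23.36, -35.03). Tangency of A1 to both parallel lines with radius 7.5 puts N and R at A ± 7.5·n: N = (6.240, 4.161), R = (-6.240, -4.161). Equal radii place V and E the same way about P: V = P + 7.5·n = (29.60, -30.86), E = P − 7.5·n = (17.12, -39.19). Then |AV| = |V − A| = 42.76.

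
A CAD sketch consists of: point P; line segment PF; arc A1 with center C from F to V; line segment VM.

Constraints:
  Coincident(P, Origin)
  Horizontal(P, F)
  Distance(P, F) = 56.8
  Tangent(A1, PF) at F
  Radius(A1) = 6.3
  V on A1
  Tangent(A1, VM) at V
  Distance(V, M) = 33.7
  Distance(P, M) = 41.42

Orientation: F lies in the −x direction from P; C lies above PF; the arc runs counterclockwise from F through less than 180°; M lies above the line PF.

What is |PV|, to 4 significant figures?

52.01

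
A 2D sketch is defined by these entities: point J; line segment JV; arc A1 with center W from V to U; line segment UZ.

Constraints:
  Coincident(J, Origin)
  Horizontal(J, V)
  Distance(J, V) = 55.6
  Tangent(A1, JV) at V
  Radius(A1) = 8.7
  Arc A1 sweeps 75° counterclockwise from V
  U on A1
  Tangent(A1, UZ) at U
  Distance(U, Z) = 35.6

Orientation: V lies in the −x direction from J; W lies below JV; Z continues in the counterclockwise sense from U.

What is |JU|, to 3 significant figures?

64.3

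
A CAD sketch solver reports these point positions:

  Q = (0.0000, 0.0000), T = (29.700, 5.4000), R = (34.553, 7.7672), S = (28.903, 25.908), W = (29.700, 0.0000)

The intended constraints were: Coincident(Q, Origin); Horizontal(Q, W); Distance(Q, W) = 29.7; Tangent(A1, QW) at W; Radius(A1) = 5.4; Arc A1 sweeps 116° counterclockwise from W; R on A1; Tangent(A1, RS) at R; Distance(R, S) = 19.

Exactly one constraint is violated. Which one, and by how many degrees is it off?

Tangent(A1, RS) at R — off by 8.70°.

Q = (0.00, 0.00) ✓; Q.y = 0.00, W.y = 0.00 ✓; |QW| = 29.70 ✓; ∠(TW, WQ) = 90.00° ✓; |TW| = 5.400 ✓; bearing(T→R) − bearing(T→W) = 116.0° ✓; |TR| = 5.400 ✓; ∠(TR, RS) = 98.70° ✗; |RS| = 19.00 ✓.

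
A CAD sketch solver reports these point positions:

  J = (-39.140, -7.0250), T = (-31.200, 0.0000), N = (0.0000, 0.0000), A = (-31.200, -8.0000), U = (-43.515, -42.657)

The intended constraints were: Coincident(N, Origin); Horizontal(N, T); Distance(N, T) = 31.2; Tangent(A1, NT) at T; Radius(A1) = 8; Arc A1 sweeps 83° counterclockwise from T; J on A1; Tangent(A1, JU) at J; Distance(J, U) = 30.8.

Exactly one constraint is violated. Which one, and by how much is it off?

Distance(J, U) = 30.8 — off by 5.10.

N = (0.00, 0.00) ✓; N.y = 0.00, T.y = 0.00 ✓; |NT| = 31.20 ✓; ∠(AT, TN) = 90.00° ✓; |AT| = 8.000 ✓; bearing(A→J) − bearing(A→T) = 83.00° ✓; |AJ| = 8.000 ✓; ∠(AJ, JU) = 90.00° ✓; |JU| = 35.90 ✗.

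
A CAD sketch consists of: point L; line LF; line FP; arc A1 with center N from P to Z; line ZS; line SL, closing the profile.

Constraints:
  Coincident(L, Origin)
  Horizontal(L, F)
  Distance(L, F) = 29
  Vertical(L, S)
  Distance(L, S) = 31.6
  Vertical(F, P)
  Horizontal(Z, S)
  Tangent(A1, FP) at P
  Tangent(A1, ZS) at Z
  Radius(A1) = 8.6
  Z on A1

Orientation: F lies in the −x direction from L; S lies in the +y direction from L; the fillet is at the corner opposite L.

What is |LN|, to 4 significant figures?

30.74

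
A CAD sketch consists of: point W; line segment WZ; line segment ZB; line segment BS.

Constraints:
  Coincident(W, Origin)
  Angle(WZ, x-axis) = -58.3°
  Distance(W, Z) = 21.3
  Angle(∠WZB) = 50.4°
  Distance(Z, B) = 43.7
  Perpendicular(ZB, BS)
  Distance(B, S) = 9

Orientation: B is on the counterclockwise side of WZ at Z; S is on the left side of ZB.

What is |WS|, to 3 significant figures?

31.0

W is at the origin; WZ runs at -58.3° with length 21.3, so Z = 21.3·(cos -58.3°, sin -58.3°) = (11.2, -18.1). ∠WZB = 50.4°, so ZB runs at -58.3° + (180° − 50.4°) = 71.3° from the x-axis; with |ZB| = 43.7, B = Z + 43.7·(cos 71.3°, sin 71.3°) = (25.2, 23.3). ZB ⟂ BS; with |BS| = 9.0 on the left of ZB, S = B + 9.0·(-0.947, 0.321) = (16.7, 26.2). Then |WS| = |S − W| = 31.0.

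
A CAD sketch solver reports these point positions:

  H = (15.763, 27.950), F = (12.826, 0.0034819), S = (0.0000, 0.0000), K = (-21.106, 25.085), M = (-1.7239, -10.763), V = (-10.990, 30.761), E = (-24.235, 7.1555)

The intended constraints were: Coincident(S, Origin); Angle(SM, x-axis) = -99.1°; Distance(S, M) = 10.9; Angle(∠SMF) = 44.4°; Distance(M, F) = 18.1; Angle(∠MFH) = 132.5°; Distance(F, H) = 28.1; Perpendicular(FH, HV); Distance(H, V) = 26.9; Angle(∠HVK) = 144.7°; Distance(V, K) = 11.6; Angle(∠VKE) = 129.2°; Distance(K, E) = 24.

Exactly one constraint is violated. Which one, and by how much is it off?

Distance(K, E) = 24 — off by 5.80.

S = (0.00, 0.00) ✓; SM at -99.10° ✓; |SM| = 10.90 ✓; ∠SMF = 44.40° ✓; |MF| = 18.10 ✓; ∠MFH = 132.5° ✓; |FH| = 28.10 ✓; ∠(FH, HV) = 90.00° ✓; |HV| = 26.90 ✓; ∠HVK = 144.7° ✓; |VK| = 11.60 ✓; ∠VKE = 129.2° ✓; |KE| = 18.20 ✗.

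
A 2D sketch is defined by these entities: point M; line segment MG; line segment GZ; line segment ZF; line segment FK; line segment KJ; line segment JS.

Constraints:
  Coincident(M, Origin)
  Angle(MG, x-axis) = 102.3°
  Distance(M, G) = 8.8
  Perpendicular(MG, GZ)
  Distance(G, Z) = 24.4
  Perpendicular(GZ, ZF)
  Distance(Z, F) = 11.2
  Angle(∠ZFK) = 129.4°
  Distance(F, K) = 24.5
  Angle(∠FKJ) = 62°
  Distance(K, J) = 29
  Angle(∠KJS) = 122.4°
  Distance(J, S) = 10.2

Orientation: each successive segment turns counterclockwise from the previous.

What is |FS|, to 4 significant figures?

26.40

M is at the origin; MG runs at 102.3° with length 8.8, so G = (-1.875, 8.598). The perpendicularity gives GZ at right angles to MG, so GZ runs at -167.7°; with |GZ| = 24.4, Z = (-25.71, 3.400). GZ ⟂ ZF, so ZF runs at -77.70°; with |ZF| = 11.2, F = (-23.33, -7.543). ∠ZFK = 129.4° gives FK at -27.10° from the x-axis; with |FK| = 24.5, K = (-1.518, -18.70). ∠FKJ = 62.0° gives KJ at 90.90° from the x-axis; with |KJ| = 29.0, J = (-1.974, 10.29). ∠KJS = 122.4° gives JS at 148.5° from the x-axis; with |JS| = 10.2, S = (-10.67, 15.62). Then |FS| = |S − F| = 26.40.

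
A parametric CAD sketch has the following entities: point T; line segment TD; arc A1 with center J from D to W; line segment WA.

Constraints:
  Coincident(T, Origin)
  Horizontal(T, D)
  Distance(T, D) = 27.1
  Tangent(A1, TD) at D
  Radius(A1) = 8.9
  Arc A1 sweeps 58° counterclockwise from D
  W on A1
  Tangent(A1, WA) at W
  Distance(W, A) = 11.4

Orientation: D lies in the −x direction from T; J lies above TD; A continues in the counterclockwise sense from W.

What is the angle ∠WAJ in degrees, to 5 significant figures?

37.979°

On A1, D sits at bearing -90° from J; a 58° counterclockwise sweep puts W at bearing -32°, so W = J + 8.9·(cos -32°, sin -32°) = (-19.552, 4.1837). Since A1 is tangent to WA there, JW ⟂ WA, so WA runs along (−sin -32°, cos -32°); with |WA| = 11.4, A = (-13.511, 13.851). Then cos ∠WAJ = AW·AJ / (|AW||AJ|), giving 37.979°.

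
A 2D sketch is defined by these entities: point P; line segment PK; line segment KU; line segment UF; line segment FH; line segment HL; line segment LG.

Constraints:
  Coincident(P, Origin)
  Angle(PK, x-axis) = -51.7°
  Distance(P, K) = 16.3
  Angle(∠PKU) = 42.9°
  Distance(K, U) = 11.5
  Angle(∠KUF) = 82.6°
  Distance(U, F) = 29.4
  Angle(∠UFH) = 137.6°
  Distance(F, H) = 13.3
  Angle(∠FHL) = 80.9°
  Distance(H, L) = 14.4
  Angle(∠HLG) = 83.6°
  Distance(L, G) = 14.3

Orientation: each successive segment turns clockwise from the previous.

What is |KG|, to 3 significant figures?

19.7

P is at the origin; PK runs at -51.7° with length 16.3, so K = (10.1, -12.8). ∠PKU = 42.9° gives KU at 171° from the x-axis; with |KU| = 11.5, U = (-1.26, -11.0). ∠KUF = 82.6° gives UF at 73.8° from the x-axis; with |UF| = 29.4, F = (6.94, 17.2). ∠UFH = 137.6° gives FH at 31.4° from the x-axis; with |FH| = 13.3, H = (18.3, 24.1). ∠FHL = 80.9° gives HL at -67.7° from the x-axis; with |HL| = 14.4, L = (23.8, 10.8). ∠HLG = 83.6° gives LG at -164° from the x-axis; with |LG| = 14.3, G = (10.0, 6.89). Then |KG| = |G − K| = 19.7.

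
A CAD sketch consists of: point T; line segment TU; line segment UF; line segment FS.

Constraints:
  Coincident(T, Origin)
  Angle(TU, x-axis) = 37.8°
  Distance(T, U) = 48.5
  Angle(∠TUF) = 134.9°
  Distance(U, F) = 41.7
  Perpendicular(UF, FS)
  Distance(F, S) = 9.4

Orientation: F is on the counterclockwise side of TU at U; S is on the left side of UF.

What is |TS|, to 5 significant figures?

79.930

T is at the origin; TU runs at 37.8° with length 48.5, so U = 48.5·(cos 37.8°, sin 37.8°) = (38.323, 29.726). ∠TUF = 134.9°, so UF runs at 37.8° + (180° − 134.9°) = 82.900° from the x-axis; with |UF| = 41.7, F = U + 41.7·(cos 82.900°, sin 82.900°) = (43.477, 71.106). UF ⟂ FS; with |FS| = 9.4 on the left of UF, S = F + 9.4·(-0.99233, 0.12360) = (34.149, 72.268). Then |TS| = |S − T| = 79.930.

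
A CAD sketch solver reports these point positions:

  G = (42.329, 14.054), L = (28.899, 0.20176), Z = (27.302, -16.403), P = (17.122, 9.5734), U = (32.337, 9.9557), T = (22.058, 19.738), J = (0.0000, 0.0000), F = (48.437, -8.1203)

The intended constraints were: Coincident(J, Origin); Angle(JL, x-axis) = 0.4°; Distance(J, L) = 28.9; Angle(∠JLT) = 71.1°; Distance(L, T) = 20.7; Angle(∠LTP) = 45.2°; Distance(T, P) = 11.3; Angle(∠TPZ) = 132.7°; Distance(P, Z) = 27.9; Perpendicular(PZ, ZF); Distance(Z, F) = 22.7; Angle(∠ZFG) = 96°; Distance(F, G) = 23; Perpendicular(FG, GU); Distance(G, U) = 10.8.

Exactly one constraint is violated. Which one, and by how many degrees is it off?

Perpendicular(FG, GU) — off by 6.90°.

J = (0.00, 0.00) ✓; JL at 0.4000° ✓; |JL| = 28.90 ✓; ∠JLT = 71.10° ✓; |LT| = 20.70 ✓; ∠LTP = 45.20° ✓; |TP| = 11.30 ✓; ∠TPZ = 132.7° ✓; |PZ| = 27.90 ✓; ∠(PZ, ZF) = 90.00° ✓; |ZF| = 22.70 ✓; ∠ZFG = 96.00° ✓; |FG| = 23.00 ✓; ∠(FG, GU) = 96.90° ✗; |GU| = 10.80 ✓.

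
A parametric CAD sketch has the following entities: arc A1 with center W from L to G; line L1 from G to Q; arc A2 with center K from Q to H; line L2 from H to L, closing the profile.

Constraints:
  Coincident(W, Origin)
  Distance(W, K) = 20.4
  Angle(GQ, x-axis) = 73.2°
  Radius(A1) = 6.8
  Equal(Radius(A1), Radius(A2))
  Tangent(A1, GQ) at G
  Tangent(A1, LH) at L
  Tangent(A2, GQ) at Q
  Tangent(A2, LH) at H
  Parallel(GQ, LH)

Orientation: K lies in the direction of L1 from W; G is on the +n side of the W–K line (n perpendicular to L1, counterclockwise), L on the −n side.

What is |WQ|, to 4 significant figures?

21.50

The slot axis is L1's direction at 73.2°, so u = (cos 73.2°, sin 73.2°) = (0.2890, 0.9573) and n = (−sin 73.2°, cos 73.2°) = (-0.9573, 0.2890). W is at the origin and K lies 20.4 along u from W, so K = 20.4·u = (5.896, 19.53). Tangency of A1 to both parallel lines with radius 6.8 puts G and L at W ± 6.8·n: G = (-6.510, 1.965), L = (6.510, -1.965). Equal radii place Q and H the same way about K: Q = K + 6.8·n = (-0.6135, 21.49), H = K − 6.8·n = (12.41, 17.56). Then |WQ| = |Q − W| = 21.50.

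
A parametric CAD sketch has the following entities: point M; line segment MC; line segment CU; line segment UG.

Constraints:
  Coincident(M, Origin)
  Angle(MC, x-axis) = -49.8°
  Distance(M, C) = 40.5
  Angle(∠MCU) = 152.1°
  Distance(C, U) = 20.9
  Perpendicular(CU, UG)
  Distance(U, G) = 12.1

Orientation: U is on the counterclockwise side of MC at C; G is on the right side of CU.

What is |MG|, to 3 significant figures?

64.6

M is at the origin; MC runs at -49.8° with length 40.5, so C = 40.5·(cos -49.8°, sin -49.8°) = (26.1, -30.9). ∠MCU = 152.1°, so CU runs at -49.8° + (180° − 152.1°) = -21.9° from the x-axis; with |CU| = 20.9, U = C + 20.9·(cos -21.9°, sin -21.9°) = (45.5, -38.7). The perpendicularity gives UG at right angles to CU; with |UG| = 12.1 on the right of CU, G = U + 12.1·(-0.373, -0.928) = (41.0, -50.0). Then |MG| = |G − M| = 64.6.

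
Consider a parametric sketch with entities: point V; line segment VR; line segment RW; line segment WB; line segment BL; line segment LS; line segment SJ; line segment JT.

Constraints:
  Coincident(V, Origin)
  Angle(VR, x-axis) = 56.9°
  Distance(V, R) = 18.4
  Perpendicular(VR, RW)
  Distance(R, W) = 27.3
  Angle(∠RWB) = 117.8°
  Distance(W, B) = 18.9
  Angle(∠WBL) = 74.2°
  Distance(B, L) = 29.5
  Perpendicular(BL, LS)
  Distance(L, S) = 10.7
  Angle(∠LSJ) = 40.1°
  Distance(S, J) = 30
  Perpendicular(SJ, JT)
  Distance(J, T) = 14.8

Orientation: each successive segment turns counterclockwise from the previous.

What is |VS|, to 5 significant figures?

7.8434

V is at the origin; VR runs at 56.9° with length 18.4, so R = (10.048, 15.414). VR ⟂ RW, so RW runs at 146.90°; with |RW| = 27.3, W = (-12.821, 30.323). ∠RWB = 117.8° gives WB at -150.90° from the x-axis; with |WB| = 18.9, B = (-29.336, 21.131). ∠WBL = 74.2° gives BL at -45.100° from the x-axis; with |BL| = 29.5, L = (-8.5125, 0.23484). BL is perpendicular to LS, so LS runs at 44.900°; with |LS| = 10.7, S = (-0.93329, 7.7877). Then |VS| = |S − V| = 7.8434.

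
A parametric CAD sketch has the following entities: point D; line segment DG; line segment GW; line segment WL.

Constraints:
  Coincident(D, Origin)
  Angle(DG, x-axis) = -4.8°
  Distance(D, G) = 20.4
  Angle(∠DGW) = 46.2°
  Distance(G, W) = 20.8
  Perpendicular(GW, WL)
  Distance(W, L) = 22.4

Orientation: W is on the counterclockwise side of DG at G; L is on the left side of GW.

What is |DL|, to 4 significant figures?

10.18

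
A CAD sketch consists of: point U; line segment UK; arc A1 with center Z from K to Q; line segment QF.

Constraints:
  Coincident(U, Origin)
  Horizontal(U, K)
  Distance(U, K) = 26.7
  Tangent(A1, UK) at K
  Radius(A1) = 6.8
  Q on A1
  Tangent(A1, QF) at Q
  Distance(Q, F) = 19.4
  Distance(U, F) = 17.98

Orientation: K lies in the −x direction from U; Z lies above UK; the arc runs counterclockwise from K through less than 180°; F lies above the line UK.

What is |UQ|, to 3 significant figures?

21.9

Checks: |ZQ| = 6.800 ✓; ∠(ZQ, QF) = 90.00° ✓; |QF| = 19.40 ✓; |UF| = 17.98 ✓.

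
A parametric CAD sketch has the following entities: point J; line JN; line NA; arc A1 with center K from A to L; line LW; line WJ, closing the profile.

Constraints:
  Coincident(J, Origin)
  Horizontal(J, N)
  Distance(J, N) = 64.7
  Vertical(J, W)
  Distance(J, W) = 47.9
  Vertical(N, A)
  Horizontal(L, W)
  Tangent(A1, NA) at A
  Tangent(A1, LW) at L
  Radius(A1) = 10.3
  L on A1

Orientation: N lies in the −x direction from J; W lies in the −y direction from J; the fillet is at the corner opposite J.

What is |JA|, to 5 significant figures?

74.832

The virtual corner opposite J is at (-64.700, -47.900). A1 meets NA tangentially, so KA is at right angles to NA and A1 meets LW tangentially, so KL is at right angles to LW, with radius 10.3, so the center K sits 10.3 in from both sides at K = (-54.400, -37.600). That places the tangent points at A = (-64.700, -37.600) on NA and L = (-54.400, -47.900) on LW. Then |JA| = |A − J| = 74.832.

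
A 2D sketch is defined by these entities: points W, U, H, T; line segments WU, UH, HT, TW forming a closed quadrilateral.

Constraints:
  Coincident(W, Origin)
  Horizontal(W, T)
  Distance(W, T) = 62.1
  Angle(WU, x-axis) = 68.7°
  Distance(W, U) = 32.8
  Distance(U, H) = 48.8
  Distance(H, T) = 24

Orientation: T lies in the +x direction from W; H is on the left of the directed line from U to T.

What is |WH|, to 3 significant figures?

64.8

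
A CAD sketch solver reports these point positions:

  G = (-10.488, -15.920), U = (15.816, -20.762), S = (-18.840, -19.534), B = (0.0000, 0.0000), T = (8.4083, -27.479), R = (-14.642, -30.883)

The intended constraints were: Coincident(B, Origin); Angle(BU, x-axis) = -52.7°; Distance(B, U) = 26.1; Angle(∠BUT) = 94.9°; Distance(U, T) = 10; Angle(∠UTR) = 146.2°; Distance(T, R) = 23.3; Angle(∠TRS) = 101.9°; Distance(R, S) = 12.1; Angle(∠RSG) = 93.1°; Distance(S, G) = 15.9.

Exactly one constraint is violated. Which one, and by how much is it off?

Distance(S, G) = 15.9 — off by 6.80.

B = (0.00, 0.00) ✓; BU at -52.70° ✓; |BU| = 26.10 ✓; ∠BUT = 94.90° ✓; |UT| = 10.00 ✓; ∠UTR = 146.2° ✓; |TR| = 23.30 ✓; ∠TRS = 101.9° ✓; |RS| = 12.10 ✓; ∠RSG = 93.10° ✓; |SG| = 9.100 ✗.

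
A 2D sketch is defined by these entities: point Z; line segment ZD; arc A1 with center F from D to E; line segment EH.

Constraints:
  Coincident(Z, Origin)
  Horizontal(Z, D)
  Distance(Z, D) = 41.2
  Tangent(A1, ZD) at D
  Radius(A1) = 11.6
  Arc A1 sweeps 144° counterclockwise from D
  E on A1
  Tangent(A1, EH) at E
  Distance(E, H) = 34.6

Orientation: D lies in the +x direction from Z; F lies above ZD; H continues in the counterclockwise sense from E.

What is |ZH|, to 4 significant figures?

45.92

Z is at the origin; ZD is horizontal with |ZD| = 41.2 and D on the +x side, so D = (41.20, 0.000). Tangency of A1 to ZD means the radius FD is perpendicular to ZD, so F = D + (0, 11.6) = (41.20, 11.60). On A1, D sits at bearing -90° from F; a 144° counterclockwise sweep puts E at bearing 54°, so E = F + 11.6·(cos 54°, sin 54°) = (48.02, 20.98). Tangency of A1 to EH means the radius FE is perpendicular to EH, so EH runs along (−sin 54°, cos 54°); with |EH| = 34.6, H = (20.03, 41.32). Then |ZH| = |H − Z| = 45.92.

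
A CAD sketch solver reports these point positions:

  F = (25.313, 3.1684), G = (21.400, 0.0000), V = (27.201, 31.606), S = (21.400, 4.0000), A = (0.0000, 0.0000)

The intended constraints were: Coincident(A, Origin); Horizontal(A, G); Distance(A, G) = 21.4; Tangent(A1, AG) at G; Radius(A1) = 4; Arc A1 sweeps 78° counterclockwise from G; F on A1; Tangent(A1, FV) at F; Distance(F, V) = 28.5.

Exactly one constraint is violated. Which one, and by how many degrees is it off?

Tangent(A1, FV) at F — off by 8.20°.

A = (0.00, 0.00) ✓; A.y = 0.00, G.y = 0.00 ✓; |AG| = 21.40 ✓; ∠(SG, GA) = 90.00° ✓; |SG| = 4.000 ✓; bearing(S→F) − bearing(S→G) = 78.00° ✓; |SF| = 4.000 ✓; ∠(SF, FV) = 81.80° ✗; |FV| = 28.50 ✓.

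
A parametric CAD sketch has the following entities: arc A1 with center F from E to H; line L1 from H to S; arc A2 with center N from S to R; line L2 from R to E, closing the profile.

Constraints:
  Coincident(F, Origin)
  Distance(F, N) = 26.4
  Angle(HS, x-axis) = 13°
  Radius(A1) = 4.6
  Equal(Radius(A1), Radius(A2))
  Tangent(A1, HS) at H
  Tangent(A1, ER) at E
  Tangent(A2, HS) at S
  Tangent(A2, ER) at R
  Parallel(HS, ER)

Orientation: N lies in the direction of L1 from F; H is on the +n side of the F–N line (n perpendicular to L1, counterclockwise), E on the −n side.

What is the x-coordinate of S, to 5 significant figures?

24.689

Tangency of A1 to both parallel lines with radius 4.6 puts H and E at F ± 4.6·n: H = (-1.0348, 4.4821), E = (1.0348, -4.4821). Equal radii place S and R the same way about N: S = N + 4.6·n = (24.689, 10.421), R = N − 4.6·n = (26.758, 1.4566). So S.x = 24.689.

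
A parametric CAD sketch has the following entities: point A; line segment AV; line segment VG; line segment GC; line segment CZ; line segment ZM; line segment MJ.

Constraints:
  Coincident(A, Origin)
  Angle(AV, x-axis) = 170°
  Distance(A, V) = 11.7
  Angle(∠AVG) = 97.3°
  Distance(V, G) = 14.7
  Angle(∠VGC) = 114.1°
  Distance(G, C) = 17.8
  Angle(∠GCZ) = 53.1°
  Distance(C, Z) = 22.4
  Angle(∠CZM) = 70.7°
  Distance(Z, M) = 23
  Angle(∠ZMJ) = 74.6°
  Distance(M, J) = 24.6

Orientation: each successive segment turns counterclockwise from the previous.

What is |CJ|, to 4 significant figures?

9.423

A is at the origin; AV runs at 170.0° with length 11.7, so V = (-11.52, 2.032). ∠AVG = 97.3° gives VG at -107.3° from the x-axis; with |VG| = 14.7, G = (-15.89, -12.00). ∠VGC = 114.1° gives GC at -41.40° from the x-axis; with |GC| = 17.8, C = (-2.542, -23.77). ∠GCZ = 53.1° gives CZ at 85.50° from the x-axis; with |CZ| = 22.4, Z = (-0.7842, -1.444). ∠CZM = 70.7° gives ZM at -165.2° from the x-axis; with |ZM| = 23.0, M = (-23.02, -7.319). ∠ZMJ = 74.6° gives MJ at -59.80° from the x-axis; with |MJ| = 24.6, J = (-10.65, -28.58). Then |CJ| = |J − C| = 9.423.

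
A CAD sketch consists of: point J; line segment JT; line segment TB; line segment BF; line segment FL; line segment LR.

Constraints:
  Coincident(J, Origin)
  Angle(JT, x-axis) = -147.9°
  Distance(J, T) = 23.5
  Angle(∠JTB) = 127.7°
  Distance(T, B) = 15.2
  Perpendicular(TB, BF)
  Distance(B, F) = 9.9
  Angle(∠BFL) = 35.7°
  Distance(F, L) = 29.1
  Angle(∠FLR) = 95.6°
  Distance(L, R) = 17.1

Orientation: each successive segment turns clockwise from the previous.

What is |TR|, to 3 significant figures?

27.4

∠BFL = 35.7° gives FL at -74.5° from the x-axis; with |FL| = 29.1, L = (-23.0, -26.0). ∠FLR = 95.6° gives LR at -159° from the x-axis; with |LR| = 17.1, R = (-38.9, -32.1). Then |TR| = |R − T| = 27.4.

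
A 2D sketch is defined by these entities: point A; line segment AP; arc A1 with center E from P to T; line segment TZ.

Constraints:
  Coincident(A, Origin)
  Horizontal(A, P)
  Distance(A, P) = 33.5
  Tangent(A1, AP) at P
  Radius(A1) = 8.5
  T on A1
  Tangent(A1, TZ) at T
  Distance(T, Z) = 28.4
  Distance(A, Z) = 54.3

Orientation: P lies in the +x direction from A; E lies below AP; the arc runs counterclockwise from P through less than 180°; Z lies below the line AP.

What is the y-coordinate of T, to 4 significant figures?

-12.45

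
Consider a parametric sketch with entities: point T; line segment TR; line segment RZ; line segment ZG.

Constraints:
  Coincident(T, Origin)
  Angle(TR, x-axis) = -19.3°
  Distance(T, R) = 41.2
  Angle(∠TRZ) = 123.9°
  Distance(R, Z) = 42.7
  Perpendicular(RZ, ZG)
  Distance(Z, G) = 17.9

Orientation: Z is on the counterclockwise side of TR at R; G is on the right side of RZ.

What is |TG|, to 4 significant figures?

83.83

∠TRZ = 123.9°, so RZ runs at -19.3° + (180° − 123.9°) = 36.80° from the x-axis; with |RZ| = 42.7, Z = R + 42.7·(cos 36.80°, sin 36.80°) = (73.08, 11.96). RZ ⟂ ZG; with |ZG| = 17.9 on the right of RZ, G = Z + 17.9·(0.5990, -0.8007) = (83.80, -2.372). Then |TG| = |G − T| = 83.83.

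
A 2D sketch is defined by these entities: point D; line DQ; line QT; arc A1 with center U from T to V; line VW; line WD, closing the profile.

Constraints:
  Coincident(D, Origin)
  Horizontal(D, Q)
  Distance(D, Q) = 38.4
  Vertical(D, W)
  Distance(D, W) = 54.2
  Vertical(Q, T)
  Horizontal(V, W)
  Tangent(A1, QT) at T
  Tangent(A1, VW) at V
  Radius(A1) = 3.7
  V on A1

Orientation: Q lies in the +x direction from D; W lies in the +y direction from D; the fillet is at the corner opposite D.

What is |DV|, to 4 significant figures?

64.36

D is at the origin; DQ is horizontal with |DQ| = 38.4 and Q on the +x side, so Q = (38.40, 0.000). DW is vertical with |DW| = 54.2 and W on the +y side, so W = (0.000, 54.20). The virtual corner opposite D is at (38.40, 54.20). Tangency of A1 to QT means the radius UT is perpendicular to QT and the tangent condition forces UV to be normal to VW, with radius 3.7, so the center U sits 3.7 in from both sides at U = (34.70, 50.50). That places the tangent points at T = (38.40, 50.50) on QT and V = (34.70, 54.20) on VW. Then |DV| = |V − D| = 64.36.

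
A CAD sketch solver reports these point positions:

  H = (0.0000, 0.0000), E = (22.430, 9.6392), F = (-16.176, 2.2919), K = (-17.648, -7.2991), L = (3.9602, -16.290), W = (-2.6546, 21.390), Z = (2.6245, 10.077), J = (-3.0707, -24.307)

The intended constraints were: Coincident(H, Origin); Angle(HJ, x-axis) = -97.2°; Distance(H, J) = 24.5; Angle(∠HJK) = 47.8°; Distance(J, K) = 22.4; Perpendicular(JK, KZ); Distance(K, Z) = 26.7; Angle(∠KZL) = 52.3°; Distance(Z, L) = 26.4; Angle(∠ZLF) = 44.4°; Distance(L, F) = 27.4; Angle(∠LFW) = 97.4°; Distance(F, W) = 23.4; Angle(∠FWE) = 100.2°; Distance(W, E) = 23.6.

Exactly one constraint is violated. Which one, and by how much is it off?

Distance(W, E) = 23.6 — off by 4.10.

H = (0.00, 0.00) ✓; HJ at -97.20° ✓; |HJ| = 24.50 ✓; ∠HJK = 47.80° ✓; |JK| = 22.40 ✓; ∠(JK, KZ) = 90.00° ✓; |KZ| = 26.70 ✓; ∠KZL = 52.30° ✓; |ZL| = 26.40 ✓; ∠ZLF = 44.40° ✓; |LF| = 27.40 ✓; ∠LFW = 97.40° ✓; |FW| = 23.40 ✓; ∠FWE = 100.2° ✓; |WE| = 27.70 ✗.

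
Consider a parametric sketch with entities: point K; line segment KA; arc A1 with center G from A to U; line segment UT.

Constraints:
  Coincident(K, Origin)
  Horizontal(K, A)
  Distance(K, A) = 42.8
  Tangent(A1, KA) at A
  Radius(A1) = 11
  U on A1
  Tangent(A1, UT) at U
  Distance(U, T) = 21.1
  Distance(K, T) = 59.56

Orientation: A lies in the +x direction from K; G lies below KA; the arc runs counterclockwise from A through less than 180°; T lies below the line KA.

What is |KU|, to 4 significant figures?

39.26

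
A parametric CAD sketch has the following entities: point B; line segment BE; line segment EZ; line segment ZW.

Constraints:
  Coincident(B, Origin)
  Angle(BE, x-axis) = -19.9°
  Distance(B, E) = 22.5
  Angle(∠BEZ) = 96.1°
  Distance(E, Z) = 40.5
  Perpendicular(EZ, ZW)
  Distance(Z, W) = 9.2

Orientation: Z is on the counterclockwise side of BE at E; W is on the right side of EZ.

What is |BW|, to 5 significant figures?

53.258

B is at the origin; BE runs at -19.9° with length 22.5, so E = 22.5·(cos -19.9°, sin -19.9°) = (21.156, -7.6585). ∠BEZ = 96.1°, so EZ runs at -19.9° + (180° − 96.1°) = 64.000° from the x-axis; with |EZ| = 40.5, Z = E + 40.5·(cos 64.000°, sin 64.000°) = (38.911, 28.743). EZ ⟂ ZW; with |ZW| = 9.2 on the right of EZ, W = Z + 9.2·(0.89879, -0.43837) = (47.179, 24.710). Then |BW| = |W − B| = 53.258.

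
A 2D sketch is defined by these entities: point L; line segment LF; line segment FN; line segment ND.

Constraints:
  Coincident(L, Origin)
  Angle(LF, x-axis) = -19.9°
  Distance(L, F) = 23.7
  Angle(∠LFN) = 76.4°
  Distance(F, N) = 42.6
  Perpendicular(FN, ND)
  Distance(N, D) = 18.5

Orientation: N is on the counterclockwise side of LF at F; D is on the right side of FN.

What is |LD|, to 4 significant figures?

55.64

∠LFN = 76.4°, so FN runs at -19.9° + (180° − 76.4°) = 83.70° from the x-axis; with |FN| = 42.6, N = F + 42.6·(cos 83.70°, sin 83.70°) = (26.96, 34.28). FN is perpendicular to ND; with |ND| = 18.5 on the right of FN, D = N + 18.5·(0.9940, -0.1097) = (45.35, 32.25). Then |LD| = |D − L| = 55.64.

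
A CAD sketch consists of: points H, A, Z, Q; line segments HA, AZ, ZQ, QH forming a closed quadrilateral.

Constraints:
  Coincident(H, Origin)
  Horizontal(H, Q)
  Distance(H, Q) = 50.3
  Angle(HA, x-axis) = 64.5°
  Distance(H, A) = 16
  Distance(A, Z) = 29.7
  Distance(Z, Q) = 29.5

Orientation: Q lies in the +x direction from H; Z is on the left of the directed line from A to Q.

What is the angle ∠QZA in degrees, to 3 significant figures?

101°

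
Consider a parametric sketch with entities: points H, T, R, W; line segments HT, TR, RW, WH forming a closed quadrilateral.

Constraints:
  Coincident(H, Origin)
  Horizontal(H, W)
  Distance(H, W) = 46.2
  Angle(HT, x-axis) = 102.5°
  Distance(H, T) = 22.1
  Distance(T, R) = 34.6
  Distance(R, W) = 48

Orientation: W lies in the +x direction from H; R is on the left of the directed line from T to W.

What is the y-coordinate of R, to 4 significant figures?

42.07

Checks: |TR| = 34.60 ✓; |RW| = 48.00 ✓.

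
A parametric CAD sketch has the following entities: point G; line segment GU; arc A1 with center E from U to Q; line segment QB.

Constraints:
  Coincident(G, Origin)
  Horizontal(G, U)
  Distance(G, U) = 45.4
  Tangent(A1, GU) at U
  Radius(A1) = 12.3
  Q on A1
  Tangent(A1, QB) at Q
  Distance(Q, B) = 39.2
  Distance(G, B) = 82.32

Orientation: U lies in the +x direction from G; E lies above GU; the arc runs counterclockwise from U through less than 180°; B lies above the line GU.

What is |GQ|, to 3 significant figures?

58.0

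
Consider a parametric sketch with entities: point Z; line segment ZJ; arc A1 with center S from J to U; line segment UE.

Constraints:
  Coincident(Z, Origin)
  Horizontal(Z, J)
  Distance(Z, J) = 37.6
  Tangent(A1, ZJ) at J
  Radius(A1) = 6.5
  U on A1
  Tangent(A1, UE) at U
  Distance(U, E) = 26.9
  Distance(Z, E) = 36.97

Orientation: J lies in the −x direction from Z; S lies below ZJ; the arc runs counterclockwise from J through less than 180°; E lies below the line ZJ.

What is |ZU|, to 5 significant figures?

43.497

Checks: |SU| = 6.500 ✓; ∠(SU, UE) = 90.00° ✓; |UE| = 26.90 ✓; |ZE| = 36.97 ✓.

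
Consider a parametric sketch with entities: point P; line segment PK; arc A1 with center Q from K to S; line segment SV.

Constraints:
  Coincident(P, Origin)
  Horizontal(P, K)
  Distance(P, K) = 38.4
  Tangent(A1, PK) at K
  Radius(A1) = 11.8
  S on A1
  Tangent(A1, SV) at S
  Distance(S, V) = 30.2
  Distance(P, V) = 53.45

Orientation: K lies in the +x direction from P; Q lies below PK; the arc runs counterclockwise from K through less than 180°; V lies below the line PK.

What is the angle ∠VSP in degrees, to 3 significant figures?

125°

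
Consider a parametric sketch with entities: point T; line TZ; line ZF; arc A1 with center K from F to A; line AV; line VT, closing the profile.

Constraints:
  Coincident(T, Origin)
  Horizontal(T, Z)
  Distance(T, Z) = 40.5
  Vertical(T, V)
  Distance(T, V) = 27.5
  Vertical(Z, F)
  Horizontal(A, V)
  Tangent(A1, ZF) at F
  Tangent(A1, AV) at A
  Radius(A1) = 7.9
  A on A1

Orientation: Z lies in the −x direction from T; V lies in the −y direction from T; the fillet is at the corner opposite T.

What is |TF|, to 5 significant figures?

44.993

T is at the origin; TZ is horizontal with |TZ| = 40.5 and Z on the −x side, so Z = (-40.500, 0.0000). TV is vertical with |TV| = 27.5 and V on the −y side, so V = (0.0000, -27.500). The virtual corner opposite T is at (-40.500, -27.500). Tangency of A1 to ZF means the radius KF is perpendicular to ZF and tangency of A1 to AV means the radius KA is perpendicular to AV, with radius 7.9, so the center K sits 7.9 in from both sides at K = (-32.600, -19.600). That places the tangent points at F = (-40.500, -19.600) on ZF and A = (-32.600, -27.500) on AV. Then |TF| = |F − T| = 44.993.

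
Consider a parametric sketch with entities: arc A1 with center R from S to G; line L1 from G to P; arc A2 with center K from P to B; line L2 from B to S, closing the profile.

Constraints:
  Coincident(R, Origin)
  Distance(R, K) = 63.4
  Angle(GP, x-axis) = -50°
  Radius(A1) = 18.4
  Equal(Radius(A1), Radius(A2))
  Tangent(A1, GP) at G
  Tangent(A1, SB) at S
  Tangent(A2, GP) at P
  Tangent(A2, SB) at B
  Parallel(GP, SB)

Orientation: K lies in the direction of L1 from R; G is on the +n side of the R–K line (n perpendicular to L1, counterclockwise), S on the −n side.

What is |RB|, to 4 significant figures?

66.02

Tangency of A1 to both parallel lines with radius 18.4 puts G and S at R ± 18.4·n: G = (14.10, 11.83), S = (-14.10, -11.83). Equal radii place P and B the same way about K: P = K + 18.4·n = (54.85, -36.74), B = K − 18.4·n = (26.66, -60.39). Then |RB| = |B − R| = 66.02.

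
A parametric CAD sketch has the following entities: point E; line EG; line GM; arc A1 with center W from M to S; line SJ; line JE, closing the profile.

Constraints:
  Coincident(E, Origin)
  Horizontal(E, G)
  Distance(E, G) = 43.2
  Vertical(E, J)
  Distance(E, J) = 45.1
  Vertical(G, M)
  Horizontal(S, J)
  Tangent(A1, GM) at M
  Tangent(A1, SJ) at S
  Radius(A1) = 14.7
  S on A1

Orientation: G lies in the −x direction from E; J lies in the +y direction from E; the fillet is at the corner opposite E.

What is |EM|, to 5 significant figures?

52.824

The virtual corner opposite E is at (-43.200, 45.100). The tangent condition forces WM to be normal to GM and A1 meets SJ tangentially, so WS is at right angles to SJ, with radius 14.7, so the center W sits 14.7 in from both sides at W = (-28.500, 30.400). That places the tangent points at M = (-43.200, 30.400) on GM and S = (-28.500, 45.100) on SJ. Then |EM| = |M − E| = 52.824.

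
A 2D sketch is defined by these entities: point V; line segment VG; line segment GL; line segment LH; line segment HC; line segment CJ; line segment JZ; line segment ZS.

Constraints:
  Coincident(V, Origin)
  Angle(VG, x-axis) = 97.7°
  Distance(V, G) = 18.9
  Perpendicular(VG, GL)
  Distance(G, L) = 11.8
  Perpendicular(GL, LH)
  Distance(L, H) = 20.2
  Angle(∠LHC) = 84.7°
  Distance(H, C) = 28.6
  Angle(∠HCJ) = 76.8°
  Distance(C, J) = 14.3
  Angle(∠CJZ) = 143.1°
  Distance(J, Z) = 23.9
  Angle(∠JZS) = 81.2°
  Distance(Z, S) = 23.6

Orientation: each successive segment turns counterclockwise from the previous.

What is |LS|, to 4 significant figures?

13.13

V is at the origin; VG runs at 97.7° with length 18.9, so G = (-2.532, 18.73). The perpendicularity gives GL at right angles to VG, so GL runs at -172.3°; with |GL| = 11.8, L = (-14.23, 17.15). GL ⟂ LH, so LH runs at -82.30°; with |LH| = 20.2, H = (-11.52, -2.869). ∠LHC = 84.7° gives HC at 13.00° from the x-axis; with |HC| = 28.6, C = (16.35, 3.564). ∠HCJ = 76.8° gives CJ at 116.2° from the x-axis; with |CJ| = 14.3, J = (10.03, 16.40). ∠CJZ = 143.1° gives JZ at 153.1° from the x-axis; with |JZ| = 23.9, Z = (-11.28, 27.21). ∠JZS = 81.2° gives ZS at -108.1° from the x-axis; with |ZS| = 23.6, S = (-18.61, 4.776). Then |LS| = |S − L| = 13.13.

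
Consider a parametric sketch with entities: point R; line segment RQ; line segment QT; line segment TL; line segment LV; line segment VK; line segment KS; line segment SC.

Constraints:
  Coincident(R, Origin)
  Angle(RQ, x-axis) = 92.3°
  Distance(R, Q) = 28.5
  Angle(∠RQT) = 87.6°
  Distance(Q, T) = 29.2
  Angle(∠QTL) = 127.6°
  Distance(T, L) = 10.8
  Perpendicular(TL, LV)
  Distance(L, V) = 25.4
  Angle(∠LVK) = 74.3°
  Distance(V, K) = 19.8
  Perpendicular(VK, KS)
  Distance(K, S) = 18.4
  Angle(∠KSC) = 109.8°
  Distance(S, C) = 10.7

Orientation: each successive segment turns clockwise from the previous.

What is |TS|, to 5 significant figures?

4.0244

∠LVK = 74.3° gives VK at 111.80° from the x-axis; with |VK| = 19.8, K = (7.1266, 22.779). VK ⟂ KS, so KS runs at 21.800°; with |KS| = 18.4, S = (24.211, 29.613). Then |TS| = |S − T| = 4.0244.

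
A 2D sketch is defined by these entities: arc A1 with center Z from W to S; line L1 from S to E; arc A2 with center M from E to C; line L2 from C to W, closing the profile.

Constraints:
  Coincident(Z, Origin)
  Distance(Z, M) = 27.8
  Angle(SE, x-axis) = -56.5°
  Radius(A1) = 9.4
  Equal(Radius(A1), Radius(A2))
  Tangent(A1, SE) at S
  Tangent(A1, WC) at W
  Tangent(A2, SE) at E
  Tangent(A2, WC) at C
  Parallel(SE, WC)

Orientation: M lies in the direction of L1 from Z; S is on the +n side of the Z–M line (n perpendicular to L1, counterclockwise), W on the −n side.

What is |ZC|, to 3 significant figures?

29.3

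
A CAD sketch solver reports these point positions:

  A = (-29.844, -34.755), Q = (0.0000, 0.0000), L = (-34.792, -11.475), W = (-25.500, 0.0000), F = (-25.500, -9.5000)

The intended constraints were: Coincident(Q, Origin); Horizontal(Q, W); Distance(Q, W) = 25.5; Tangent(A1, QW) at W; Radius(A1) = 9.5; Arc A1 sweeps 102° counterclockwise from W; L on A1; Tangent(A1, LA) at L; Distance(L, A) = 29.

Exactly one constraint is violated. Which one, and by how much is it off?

Distance(L, A) = 29 — off by 5.20.

Q = (0.00, 0.00) ✓; Q.y = 0.00, W.y = 0.00 ✓; |QW| = 25.50 ✓; ∠(FW, WQ) = 90.00° ✓; |FW| = 9.500 ✓; bearing(F→L) − bearing(F→W) = 102.0° ✓; |FL| = 9.500 ✓; ∠(FL, LA) = 90.00° ✓; |LA| = 23.80 ✗.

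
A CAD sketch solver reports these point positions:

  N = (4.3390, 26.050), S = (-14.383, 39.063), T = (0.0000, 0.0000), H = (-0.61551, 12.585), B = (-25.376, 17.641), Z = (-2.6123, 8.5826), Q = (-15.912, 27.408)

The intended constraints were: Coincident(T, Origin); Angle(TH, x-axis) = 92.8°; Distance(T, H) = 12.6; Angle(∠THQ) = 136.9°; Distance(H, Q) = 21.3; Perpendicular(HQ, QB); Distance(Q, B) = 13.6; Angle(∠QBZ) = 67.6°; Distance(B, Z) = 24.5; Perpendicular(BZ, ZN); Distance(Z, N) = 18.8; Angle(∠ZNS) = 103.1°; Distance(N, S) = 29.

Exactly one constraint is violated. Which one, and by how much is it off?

Distance(N, S) = 29 — off by 6.20.

T = (0.00, 0.00) ✓; TH at 92.80° ✓; |TH| = 12.60 ✓; ∠THQ = 136.9° ✓; |HQ| = 21.30 ✓; ∠(HQ, QB) = 90.00° ✓; |QB| = 13.60 ✓; ∠QBZ = 67.60° ✓; |BZ| = 24.50 ✓; ∠(BZ, ZN) = 90.00° ✓; |ZN| = 18.80 ✓; ∠ZNS = 103.1° ✓; |NS| = 22.80 ✗.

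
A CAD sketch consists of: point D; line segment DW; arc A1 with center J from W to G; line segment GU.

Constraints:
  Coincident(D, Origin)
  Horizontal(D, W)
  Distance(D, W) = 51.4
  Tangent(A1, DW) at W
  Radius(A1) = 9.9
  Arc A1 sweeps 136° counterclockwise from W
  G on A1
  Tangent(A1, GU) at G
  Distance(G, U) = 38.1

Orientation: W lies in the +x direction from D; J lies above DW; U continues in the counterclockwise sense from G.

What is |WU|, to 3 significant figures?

48.1

D is at the origin; DW is horizontal with |DW| = 51.4 and W on the +x side, so W = (51.4, 0.00). A1 meets DW tangentially, so JW is at right angles to DW, so J = W + (0, 9.9) = (51.4, 9.90). On A1, W sits at bearing -90° from J; a 136° counterclockwise sweep puts G at bearing 46°, so G = J + 9.9·(cos 46°, sin 46°) = (58.3, 17.0). Tangency of A1 to GU means the radius JG is perpendicular to GU, so GU runs along (−sin 46°, cos 46°); with |GU| = 38.1, U = (30.9, 43.5). Then |WU| = |U − W| = 48.1.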